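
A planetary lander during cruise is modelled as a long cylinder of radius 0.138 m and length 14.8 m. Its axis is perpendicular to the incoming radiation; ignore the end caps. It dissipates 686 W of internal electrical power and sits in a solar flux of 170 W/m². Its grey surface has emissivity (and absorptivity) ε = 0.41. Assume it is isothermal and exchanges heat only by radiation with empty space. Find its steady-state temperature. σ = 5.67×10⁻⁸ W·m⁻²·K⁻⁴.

T ≈ 239 K

At steady state, absorbed solar power + internal power = radiated power.
Absorbed: α·S·A_cross = 0.41·170·4.085 = 284.7 W (cross-section 2rL).
Total input = 284.7 + 686 = 970.7 W.
Radiated: εσ·A_surf·T⁴ with A_surf = 2πrL = 12.83 m².
T⁴ = 970.7/(0.41·5.67×10⁻⁸·12.83) = 3.254×10⁹ K⁴.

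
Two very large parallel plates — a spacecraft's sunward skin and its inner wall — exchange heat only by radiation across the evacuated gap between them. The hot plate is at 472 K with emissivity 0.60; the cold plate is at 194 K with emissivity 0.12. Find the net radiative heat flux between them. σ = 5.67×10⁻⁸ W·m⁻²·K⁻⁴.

q ≈ 304 W/m²

For two infinite grey parallel plates, q = σ(T₁⁴ − T₂⁴)/(1/ε₁ + 1/ε₂ − 1).
T₁⁴ − T₂⁴ = 4.963×10¹⁰ − 1.416×10⁹ = 4.822×10¹⁰ K⁴.
1/ε₁ + 1/ε₂ − 1 = 1.667 + 8.333 − 1 = 9.000.
q = 5.67×10⁻⁸ × 4.822×10¹⁰ / 9.000.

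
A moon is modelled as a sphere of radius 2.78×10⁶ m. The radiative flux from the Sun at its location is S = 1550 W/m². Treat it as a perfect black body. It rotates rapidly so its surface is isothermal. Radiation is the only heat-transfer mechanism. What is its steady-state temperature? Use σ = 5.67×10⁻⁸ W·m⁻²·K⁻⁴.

At equilibrium, absorbed power = emitted power.
Absorbing cross-section = πr² = 2.428×10¹³ m²; emitting surface = 4πr² = 9.712×10¹³ m² (ratio 4).
S·A_cross = εσ·A_surf·T⁴  ⇒  T⁴ = S/(4σ).
T⁴ = 1.00·1550/(4·5.67×10⁻⁸) = 6.834×10⁹ K⁴.
T = (6.834×10⁹)^(1/4).

T ≈ 288 K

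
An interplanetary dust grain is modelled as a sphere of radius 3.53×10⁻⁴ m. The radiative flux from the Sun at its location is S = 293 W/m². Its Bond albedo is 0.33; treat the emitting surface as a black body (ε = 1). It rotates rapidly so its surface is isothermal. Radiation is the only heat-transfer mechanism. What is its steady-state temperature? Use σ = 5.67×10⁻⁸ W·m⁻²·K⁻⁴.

T ≈ 172 K

At equilibrium, absorbed power = emitted power.
Absorbing cross-section = πr² = 3.915×10⁻⁷ m²; emitting surface = 4πr² = 1.566×10⁻⁶ m² (ratio 4).
(1−a)S·A_cross = εσ·A_surf·T⁴  ⇒  T⁴ = (1−a)S/(4σ).
T⁴ = 0.670·293/(4·5.67×10⁻⁸) = 8.656×10⁸ K⁴.
T = (8.656×10⁸)^(1/4).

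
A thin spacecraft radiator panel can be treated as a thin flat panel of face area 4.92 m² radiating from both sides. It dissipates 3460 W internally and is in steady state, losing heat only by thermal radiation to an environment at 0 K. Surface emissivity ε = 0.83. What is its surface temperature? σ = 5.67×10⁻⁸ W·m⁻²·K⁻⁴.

T ≈ 294 K

Steady state: internal power = radiated power, P = εσA T⁴.
Radiating area A = 2·4.92 = 9.840 m².
T⁴ = P/(εσA) = 3460/(0.83·5.67×10⁻⁸·9.840) = 7.472×10⁹ K⁴.
T = (7.472×10⁹)^(1/4).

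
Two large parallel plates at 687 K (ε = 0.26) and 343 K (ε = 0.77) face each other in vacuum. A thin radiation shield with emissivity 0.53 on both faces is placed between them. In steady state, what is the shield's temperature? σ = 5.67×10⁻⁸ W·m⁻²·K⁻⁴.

In steady state the net flux on the hot side equals that on the cold side.
σ(T₁⁴−T_s⁴)/D₁ = σ(T_s⁴−T₂⁴)/D₂, with D₁ = 1/ε₁+1/ε_s−1 = 4.733, D₂ = 1/ε_s+1/ε₂−1 = 2.185.
Solve for T_s⁴: T_s⁴ = (D₂·T₁⁴ + D₁·T₂⁴)/(D₁+D₂) = 7.984×10¹⁰ K⁴.

T_s ≈ 532 K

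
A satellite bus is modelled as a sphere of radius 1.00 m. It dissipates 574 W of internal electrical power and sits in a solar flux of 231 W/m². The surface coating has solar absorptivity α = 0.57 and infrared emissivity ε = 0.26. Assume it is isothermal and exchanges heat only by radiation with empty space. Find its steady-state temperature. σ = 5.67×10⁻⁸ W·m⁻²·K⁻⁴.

T ≈ 270 K

At steady state, absorbed solar power + internal power = radiated power.
Absorbed: α·S·A_cross = 0.57·231·3.142 = 413.7 W (cross-section πr²).
Total input = 413.7 + 574 = 987.7 W.
Radiated: εσ·A_surf·T⁴ with A_surf = 4πr² = 12.57 m².
T⁴ = 987.7/(0.26·5.67×10⁻⁸·12.57) = 5.331×10⁹ K⁴.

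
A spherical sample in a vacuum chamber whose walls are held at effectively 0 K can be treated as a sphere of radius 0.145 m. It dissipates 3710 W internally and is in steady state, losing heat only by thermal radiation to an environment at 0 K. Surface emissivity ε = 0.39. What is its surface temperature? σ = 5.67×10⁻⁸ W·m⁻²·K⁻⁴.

T ≈ 893 K

Steady state: internal power = radiated power, P = εσA T⁴.
Radiating area A = 4πr² = 0.2642 m².
T⁴ = P/(εσA) = 3710/(0.39·5.67×10⁻⁸·0.2642) = 6.350×10¹¹ K⁴.
T = (6.350×10¹¹)^(1/4).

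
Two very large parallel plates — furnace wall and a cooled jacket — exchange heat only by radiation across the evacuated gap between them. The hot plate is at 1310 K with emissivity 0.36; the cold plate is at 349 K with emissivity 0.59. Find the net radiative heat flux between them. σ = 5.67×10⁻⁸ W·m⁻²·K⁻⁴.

For two infinite grey parallel plates, q = σ(T₁⁴ − T₂⁴)/(1/ε₁ + 1/ε₂ − 1).
T₁⁴ − T₂⁴ = 2.945×10¹² − 1.484×10¹⁰ = 2.930×10¹² K⁴.
1/ε₁ + 1/ε₂ − 1 = 2.778 + 1.695 − 1 = 3.473.
q = 5.67×10⁻⁸ × 2.930×10¹² / 3.473.

q ≈ 47800 W/m²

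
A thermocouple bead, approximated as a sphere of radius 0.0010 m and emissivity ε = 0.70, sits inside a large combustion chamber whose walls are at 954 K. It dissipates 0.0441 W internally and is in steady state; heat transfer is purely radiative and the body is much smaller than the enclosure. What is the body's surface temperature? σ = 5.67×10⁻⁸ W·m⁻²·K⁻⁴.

T ≈ 978 K

For a small grey body in a large enclosure, net radiated power = εσA(T⁴ − T_w⁴).
Steady state: P = εσA(T⁴ − T_w⁴) with A = 4πr² = 1.257×10⁻⁵ m².
T⁴ = P/(εσA) + T_w⁴ = 0.0441/(0.70·5.67×10⁻⁸·1.257×10⁻⁵) + (954)⁴
    = 8.842×10¹⁰ + 8.283×10¹¹ = 9.167×10¹¹ K⁴.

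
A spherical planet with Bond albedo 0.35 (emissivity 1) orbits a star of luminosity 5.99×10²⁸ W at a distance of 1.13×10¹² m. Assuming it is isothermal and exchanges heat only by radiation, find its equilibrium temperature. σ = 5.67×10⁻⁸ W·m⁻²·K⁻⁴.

First find the stellar flux at distance d: S = L/(4πd²) = 5.99×10²⁸/(4π·(1.13×10¹²)²) = 3733 W/m².
For an isothermal sphere, absorbed (1−a)S·πr² = emitted σ·4πr²·T⁴, so T⁴ = (1−a)S/(4σ).
T⁴ = 0.650·3733/(4·5.67×10⁻⁸) = 1.070×10¹⁰ K⁴.

T ≈ 322 K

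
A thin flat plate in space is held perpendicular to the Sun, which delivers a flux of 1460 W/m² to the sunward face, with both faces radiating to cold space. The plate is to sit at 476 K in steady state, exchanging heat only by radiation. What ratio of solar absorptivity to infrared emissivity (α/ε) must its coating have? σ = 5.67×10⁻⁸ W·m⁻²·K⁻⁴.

α/ε ≈ 3.99

Balance: αS·A = εσ·2A·T⁴ ⇒ α/ε = 2σT⁴/S.
α/ε = 2·5.67×10⁻⁸·(476)⁴/1460 = 2·5.67×10⁻⁸·5.134×10¹⁰/1460.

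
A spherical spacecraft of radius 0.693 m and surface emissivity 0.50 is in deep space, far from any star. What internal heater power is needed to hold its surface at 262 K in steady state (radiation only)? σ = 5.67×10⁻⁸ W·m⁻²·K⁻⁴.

P = εσ·4πr²·T⁴.
4πr² = 6.035 m²; T⁴ = 4.712×10⁹ K⁴.
P = 0.50·5.67×10⁻⁸·6.035·4.712×10⁹.

P ≈ 806 W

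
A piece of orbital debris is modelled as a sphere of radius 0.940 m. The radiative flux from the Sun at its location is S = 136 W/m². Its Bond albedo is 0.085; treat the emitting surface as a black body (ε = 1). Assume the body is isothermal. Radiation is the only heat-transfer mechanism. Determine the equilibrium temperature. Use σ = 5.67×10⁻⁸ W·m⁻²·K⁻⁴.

T ≈ 153 K

At equilibrium, absorbed power = emitted power.
Absorbing cross-section = πr² = 2.776 m²; emitting surface = 4πr² = 11.10 m² (ratio 4).
(1−a)S·A_cross = εσ·A_surf·T⁴  ⇒  T⁴ = (1−a)S/(4σ).
T⁴ = 0.915·136/(4·5.67×10⁻⁸) = 5.487×10⁸ K⁴.
T = (5.487×10⁸)^(1/4).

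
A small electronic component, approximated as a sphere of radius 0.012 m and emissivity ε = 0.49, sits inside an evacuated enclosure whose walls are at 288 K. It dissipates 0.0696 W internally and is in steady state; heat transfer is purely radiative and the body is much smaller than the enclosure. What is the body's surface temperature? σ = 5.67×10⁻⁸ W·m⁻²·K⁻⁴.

T ≈ 302 K

For a small grey body in a large enclosure, net radiated power = εσA(T⁴ − T_w⁴).
Steady state: P = εσA(T⁴ − T_w⁴) with A = 4πr² = 0.001810 m².
T⁴ = P/(εσA) + T_w⁴ = 0.0696/(0.49·5.67×10⁻⁸·0.001810) + (288)⁴
    = 1.384×10⁹ + 6.880×10⁹ = 8.264×10⁹ K⁴.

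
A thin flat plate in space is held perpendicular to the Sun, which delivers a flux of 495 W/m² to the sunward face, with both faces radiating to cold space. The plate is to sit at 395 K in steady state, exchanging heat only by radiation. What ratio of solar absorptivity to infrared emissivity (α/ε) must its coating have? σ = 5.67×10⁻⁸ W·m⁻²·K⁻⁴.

Balance: αS·A = εσ·2A·T⁴ ⇒ α/ε = 2σT⁴/S.
α/ε = 2·5.67×10⁻⁸·(395)⁴/495 = 2·5.67×10⁻⁸·2.434×10¹⁰/495.

α/ε ≈ 5.58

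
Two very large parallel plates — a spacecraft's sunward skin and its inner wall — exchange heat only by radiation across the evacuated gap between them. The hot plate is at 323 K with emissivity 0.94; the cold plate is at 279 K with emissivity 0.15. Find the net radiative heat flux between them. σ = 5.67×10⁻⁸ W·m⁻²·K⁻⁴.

For two infinite grey parallel plates, q = σ(T₁⁴ − T₂⁴)/(1/ε₁ + 1/ε₂ − 1).
T₁⁴ − T₂⁴ = 1.088×10¹⁰ − 6.059×10⁹ = 4.825×10⁹ K⁴.
1/ε₁ + 1/ε₂ − 1 = 1.064 + 6.667 − 1 = 6.730.
q = 5.67×10⁻⁸ × 4.825×10⁹ / 6.730.

q ≈ 40.7 W/m²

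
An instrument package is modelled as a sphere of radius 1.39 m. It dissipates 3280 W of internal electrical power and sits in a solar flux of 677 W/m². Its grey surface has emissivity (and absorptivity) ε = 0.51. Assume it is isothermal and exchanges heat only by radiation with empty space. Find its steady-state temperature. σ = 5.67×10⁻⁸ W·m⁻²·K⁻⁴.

T ≈ 296 K

At steady state, absorbed solar power + internal power = radiated power.
Absorbed: α·S·A_cross = 0.51·677·6.070 = 2096 W (cross-section πr²).
Total input = 2096 + 3280 = 5376 W.
Radiated: εσ·A_surf·T⁴ with A_surf = 4πr² = 24.28 m².
T⁴ = 5376/(0.51·5.67×10⁻⁸·24.28) = 7.657×10⁹ K⁴.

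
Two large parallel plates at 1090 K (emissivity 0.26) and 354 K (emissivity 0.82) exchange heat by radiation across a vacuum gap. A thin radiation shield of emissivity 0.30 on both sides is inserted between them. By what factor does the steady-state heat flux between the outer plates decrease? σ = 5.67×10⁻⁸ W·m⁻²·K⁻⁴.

Without shield: q₀ = σΔ(T⁴)/(1/ε₁+1/ε₂−1) with denominator 4.066.
With shield the two gaps are in series; the resistances add: (1/ε₁+1/ε_s−1)+(1/ε_s+1/ε₂−1) = 6.179+3.553 = 9.732.
Heat-flux ratio q₀/q = 9.732/4.066.

factor ≈ 2.39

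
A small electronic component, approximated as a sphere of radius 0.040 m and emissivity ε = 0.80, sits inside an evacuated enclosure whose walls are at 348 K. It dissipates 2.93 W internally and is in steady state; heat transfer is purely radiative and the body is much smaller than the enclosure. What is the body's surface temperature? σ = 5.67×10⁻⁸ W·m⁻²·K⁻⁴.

T ≈ 366 K

For a small grey body in a large enclosure, net radiated power = εσA(T⁴ − T_w⁴).
Steady state: P = εσA(T⁴ − T_w⁴) with A = 4πr² = 0.02011 m².
T⁴ = P/(εσA) + T_w⁴ = 2.93/(0.80·5.67×10⁻⁸·0.02011) + (348)⁴
    = 3.213×10⁹ + 1.467×10¹⁰ = 1.788×10¹⁰ K⁴.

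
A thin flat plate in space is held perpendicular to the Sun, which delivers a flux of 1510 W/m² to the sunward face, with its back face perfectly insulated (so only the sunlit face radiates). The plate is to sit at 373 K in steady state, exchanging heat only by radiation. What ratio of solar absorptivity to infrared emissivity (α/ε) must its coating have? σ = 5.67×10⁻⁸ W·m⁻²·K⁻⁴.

Balance: αS·A = εσ·1A·T⁴ ⇒ α/ε = σT⁴/S.
α/ε = 5.67×10⁻⁸·(373)⁴/1510 = 5.67×10⁻⁸·1.936×10¹⁰/1510.

α/ε ≈ 0.727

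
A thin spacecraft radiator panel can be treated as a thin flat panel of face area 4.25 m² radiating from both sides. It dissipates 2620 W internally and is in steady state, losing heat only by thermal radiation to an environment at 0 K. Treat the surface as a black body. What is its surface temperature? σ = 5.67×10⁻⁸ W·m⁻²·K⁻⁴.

Steady state: internal power = radiated power, P = εσA T⁴.
Radiating area A = 2·4.25 = 8.500 m².
T⁴ = P/(εσA) = 2620/(1.0·5.67×10⁻⁸·8.500) = 5.436×10⁹ K⁴.
T = (5.436×10⁹)^(1/4).

T ≈ 272 K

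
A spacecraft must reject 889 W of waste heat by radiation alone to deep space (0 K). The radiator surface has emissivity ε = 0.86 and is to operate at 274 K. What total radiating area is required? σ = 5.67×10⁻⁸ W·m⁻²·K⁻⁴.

A ≈ 3.23 m²

P = εσA T⁴ ⇒ A = P/(εσT⁴).
T⁴ = 5.636×10⁹ K⁴.
A = 889/(0.86 × 5.67×10⁻⁸ × 5.636×10⁹).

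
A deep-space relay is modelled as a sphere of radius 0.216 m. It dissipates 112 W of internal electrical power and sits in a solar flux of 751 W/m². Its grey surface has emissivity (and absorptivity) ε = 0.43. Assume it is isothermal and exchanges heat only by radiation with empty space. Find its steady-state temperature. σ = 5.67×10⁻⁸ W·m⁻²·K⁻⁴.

T ≈ 325 K

At steady state, absorbed solar power + internal power = radiated power.
Absorbed: α·S·A_cross = 0.43·751·0.1466 = 47.33 W (cross-section πr²).
Total input = 47.33 + 112 = 159.3 W.
Radiated: εσ·A_surf·T⁴ with A_surf = 4πr² = 0.5863 m².
T⁴ = 159.3/(0.43·5.67×10⁻⁸·0.5863) = 1.115×10¹⁰ K⁴.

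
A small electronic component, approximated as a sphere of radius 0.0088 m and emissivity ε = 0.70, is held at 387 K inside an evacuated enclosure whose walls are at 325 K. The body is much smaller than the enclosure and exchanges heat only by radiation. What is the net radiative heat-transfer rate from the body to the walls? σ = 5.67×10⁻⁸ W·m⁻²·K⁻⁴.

P_net ≈ 0.435 W

For a small grey body in a large enclosure: P_net = εσA(T_body⁴ − T_wall⁴).
A = 4πr² = 9.731×10⁻⁴ m²; T_body⁴ − T_wall⁴ = 2.243×10¹⁰ − 1.116×10¹⁰ = 1.127×10¹⁰ K⁴.
|P_net| = 0.70·5.67×10⁻⁸·9.731×10⁻⁴·1.127×10¹⁰.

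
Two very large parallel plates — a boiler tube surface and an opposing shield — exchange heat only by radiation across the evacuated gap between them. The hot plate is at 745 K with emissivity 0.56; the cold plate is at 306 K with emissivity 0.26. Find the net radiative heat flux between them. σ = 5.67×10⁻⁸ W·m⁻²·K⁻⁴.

q ≈ 3660 W/m²

For two infinite grey parallel plates, q = σ(T₁⁴ − T₂⁴)/(1/ε₁ + 1/ε₂ − 1).
T₁⁴ − T₂⁴ = 3.081×10¹¹ − 8.768×10⁹ = 2.993×10¹¹ K⁴.
1/ε₁ + 1/ε₂ − 1 = 1.786 + 3.846 − 1 = 4.632.
q = 5.67×10⁻⁸ × 2.993×10¹¹ / 4.632.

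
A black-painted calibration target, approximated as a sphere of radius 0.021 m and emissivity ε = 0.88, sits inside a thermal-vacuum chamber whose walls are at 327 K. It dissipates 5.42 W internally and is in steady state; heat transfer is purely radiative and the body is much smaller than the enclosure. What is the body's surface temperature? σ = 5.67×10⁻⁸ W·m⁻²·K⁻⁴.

For a small grey body in a large enclosure, net radiated power = εσA(T⁴ − T_w⁴).
Steady state: P = εσA(T⁴ − T_w⁴) with A = 4πr² = 0.005542 m².
T⁴ = P/(εσA) + T_w⁴ = 5.42/(0.88·5.67×10⁻⁸·0.005542) + (327)⁴
    = 1.960×10¹⁰ + 1.143×10¹⁰ = 3.104×10¹⁰ K⁴.

T ≈ 420 K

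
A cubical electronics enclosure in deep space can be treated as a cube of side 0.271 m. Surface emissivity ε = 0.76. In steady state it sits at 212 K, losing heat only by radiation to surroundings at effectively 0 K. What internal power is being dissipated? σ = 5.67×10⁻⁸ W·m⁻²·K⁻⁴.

P ≈ 38.4 W

Steady state: P = εσA T⁴.
A = 6L² = 0.4406 m²; T⁴ = (212)⁴ = 2.020×10⁹ K⁴.
P = 0.76 × 5.67×10⁻⁸ × 0.4406 × 2.020×10⁹.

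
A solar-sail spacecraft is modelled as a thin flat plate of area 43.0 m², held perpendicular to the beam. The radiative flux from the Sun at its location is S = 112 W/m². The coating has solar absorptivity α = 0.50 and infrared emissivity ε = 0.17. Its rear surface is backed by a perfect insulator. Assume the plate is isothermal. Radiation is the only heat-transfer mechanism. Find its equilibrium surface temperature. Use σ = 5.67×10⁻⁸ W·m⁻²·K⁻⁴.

At equilibrium, absorbed power = emitted power.
Absorbing cross-section = A = 43.00 m²; emitting surface = A = 43.00 m² (ratio 1).
αS·A_cross = εσ·A_surf·T⁴  ⇒  T⁴ = αS/(ε·1σ).
T⁴ = 0.500·112/(0.17·1·5.67×10⁻⁸) = 5.810×10⁹ K⁴.
T = (5.810×10⁹)^(1/4).

T ≈ 276 K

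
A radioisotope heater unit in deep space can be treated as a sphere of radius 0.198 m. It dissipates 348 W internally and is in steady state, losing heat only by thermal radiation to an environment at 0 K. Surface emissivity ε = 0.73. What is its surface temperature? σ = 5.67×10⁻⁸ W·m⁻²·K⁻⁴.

Steady state: internal power = radiated power, P = εσA T⁴.
Radiating area A = 4πr² = 0.4927 m².
T⁴ = P/(εσA) = 348/(0.73·5.67×10⁻⁸·0.4927) = 1.707×10¹⁰ K⁴.
T = (1.707×10¹⁰)^(1/4).

T ≈ 361 K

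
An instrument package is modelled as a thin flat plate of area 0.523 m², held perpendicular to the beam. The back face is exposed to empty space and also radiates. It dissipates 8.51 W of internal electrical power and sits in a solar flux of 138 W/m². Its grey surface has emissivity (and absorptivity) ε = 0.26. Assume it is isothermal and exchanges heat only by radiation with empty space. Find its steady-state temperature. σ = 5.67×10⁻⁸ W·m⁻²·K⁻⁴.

T ≈ 205 K

At steady state, absorbed solar power + internal power = radiated power.
Absorbed: α·S·A_cross = 0.26·138·0.5230 = 18.77 W (cross-section A).
Total input = 18.77 + 8.51 = 27.28 W.
Radiated: εσ·A_surf·T⁴ with A_surf = 2A = 1.046 m².
T⁴ = 27.28/(0.26·5.67×10⁻⁸·1.046) = 1.769×10⁹ K⁴.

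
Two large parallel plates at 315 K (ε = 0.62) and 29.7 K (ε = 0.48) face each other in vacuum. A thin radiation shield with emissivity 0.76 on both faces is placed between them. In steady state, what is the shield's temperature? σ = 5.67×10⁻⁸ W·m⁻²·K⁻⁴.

In steady state the net flux on the hot side equals that on the cold side.
σ(T₁⁴−T_s⁴)/D₁ = σ(T_s⁴−T₂⁴)/D₂, with D₁ = 1/ε₁+1/ε_s−1 = 1.929, D₂ = 1/ε_s+1/ε₂−1 = 2.399.
Solve for T_s⁴: T_s⁴ = (D₂·T₁⁴ + D₁·T₂⁴)/(D₁+D₂) = 5.458×10⁹ K⁴.

T_s ≈ 272 K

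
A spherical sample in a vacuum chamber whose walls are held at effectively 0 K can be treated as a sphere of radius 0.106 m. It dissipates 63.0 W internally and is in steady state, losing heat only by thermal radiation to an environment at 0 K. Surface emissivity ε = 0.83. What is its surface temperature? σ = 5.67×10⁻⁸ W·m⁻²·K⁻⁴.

Steady state: internal power = radiated power, P = εσA T⁴.
Radiating area A = 4πr² = 0.1412 m².
T⁴ = P/(εσA) = 63.0/(0.83·5.67×10⁻⁸·0.1412) = 9.481×10⁹ K⁴.
T = (9.481×10⁹)^(1/4).

T ≈ 312 K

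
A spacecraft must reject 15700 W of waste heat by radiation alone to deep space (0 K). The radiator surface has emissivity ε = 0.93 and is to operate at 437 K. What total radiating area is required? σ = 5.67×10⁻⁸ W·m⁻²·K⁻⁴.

P = εσA T⁴ ⇒ A = P/(εσT⁴).
T⁴ = 3.647×10¹⁰ K⁴.
A = 15700/(0.93 × 5.67×10⁻⁸ × 3.647×10¹⁰).

A ≈ 8.16 m²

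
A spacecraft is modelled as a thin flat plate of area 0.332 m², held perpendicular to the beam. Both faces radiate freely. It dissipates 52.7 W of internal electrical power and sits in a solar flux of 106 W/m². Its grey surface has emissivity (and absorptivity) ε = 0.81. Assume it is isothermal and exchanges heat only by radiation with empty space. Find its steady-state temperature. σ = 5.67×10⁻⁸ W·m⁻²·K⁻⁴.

T ≈ 227 K

At steady state, absorbed solar power + internal power = radiated power.
Absorbed: α·S·A_cross = 0.81·106·0.3320 = 28.51 W (cross-section A).
Total input = 28.51 + 52.7 = 81.21 W.
Radiated: εσ·A_surf·T⁴ with A_surf = 2A = 0.6640 m².
T⁴ = 81.21/(0.81·5.67×10⁻⁸·0.6640) = 2.663×10⁹ K⁴.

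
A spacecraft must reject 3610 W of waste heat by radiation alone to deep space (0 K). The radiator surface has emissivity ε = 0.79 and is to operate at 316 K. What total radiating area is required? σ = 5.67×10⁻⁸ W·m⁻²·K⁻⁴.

P = εσA T⁴ ⇒ A = P/(εσT⁴).
T⁴ = 9.971×10⁹ K⁴.
A = 3610/(0.79 × 5.67×10⁻⁸ × 9.971×10⁹).

A ≈ 8.08 m²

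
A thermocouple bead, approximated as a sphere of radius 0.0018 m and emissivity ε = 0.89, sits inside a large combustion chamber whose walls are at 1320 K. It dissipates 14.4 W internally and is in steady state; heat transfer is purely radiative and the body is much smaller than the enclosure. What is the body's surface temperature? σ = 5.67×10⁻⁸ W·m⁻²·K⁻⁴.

For a small grey body in a large enclosure, net radiated power = εσA(T⁴ − T_w⁴).
Steady state: P = εσA(T⁴ − T_w⁴) with A = 4πr² = 4.072×10⁻⁵ m².
T⁴ = P/(εσA) + T_w⁴ = 14.4/(0.89·5.67×10⁻⁸·4.072×10⁻⁵) + (1320)⁴
    = 7.009×10¹² + 3.036×10¹² = 1.004×10¹³ K⁴.

T ≈ 1780 K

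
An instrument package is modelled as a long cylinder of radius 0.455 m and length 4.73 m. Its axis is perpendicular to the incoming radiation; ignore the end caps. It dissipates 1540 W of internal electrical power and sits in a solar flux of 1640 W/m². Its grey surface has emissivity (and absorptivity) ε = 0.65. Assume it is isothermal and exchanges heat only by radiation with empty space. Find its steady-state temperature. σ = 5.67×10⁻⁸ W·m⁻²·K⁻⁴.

T ≈ 333 K

At steady state, absorbed solar power + internal power = radiated power.
Absorbed: α·S·A_cross = 0.65·1640·4.304 = 4588 W (cross-section 2rL).
Total input = 4588 + 1540 = 6128 W.
Radiated: εσ·A_surf·T⁴ with A_surf = 2πrL = 13.52 m².
T⁴ = 6128/(0.65·5.67×10⁻⁸·13.52) = 1.230×10¹⁰ K⁴.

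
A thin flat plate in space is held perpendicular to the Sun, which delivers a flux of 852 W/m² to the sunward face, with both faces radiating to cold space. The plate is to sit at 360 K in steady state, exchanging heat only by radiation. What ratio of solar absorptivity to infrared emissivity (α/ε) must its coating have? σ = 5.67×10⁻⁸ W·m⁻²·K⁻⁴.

α/ε ≈ 2.24

Balance: αS·A = εσ·2A·T⁴ ⇒ α/ε = 2σT⁴/S.
α/ε = 2·5.67×10⁻⁸·(360)⁴/852 = 2·5.67×10⁻⁸·1.680×10¹⁰/852.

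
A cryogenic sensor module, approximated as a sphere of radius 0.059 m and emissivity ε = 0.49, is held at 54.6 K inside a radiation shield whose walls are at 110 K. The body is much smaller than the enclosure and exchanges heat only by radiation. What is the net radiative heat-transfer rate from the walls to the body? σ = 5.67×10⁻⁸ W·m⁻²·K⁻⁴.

P_net ≈ 0.167 W

For a small grey body in a large enclosure: P_net = εσA(T_body⁴ − T_wall⁴).
A = 4πr² = 0.04374 m²; T_body⁴ − T_wall⁴ = 8.887×10⁶ − 1.464×10⁸ = -1.375×10⁸ K⁴.
|P_net| = 0.49·5.67×10⁻⁸·0.04374·1.375×10⁸.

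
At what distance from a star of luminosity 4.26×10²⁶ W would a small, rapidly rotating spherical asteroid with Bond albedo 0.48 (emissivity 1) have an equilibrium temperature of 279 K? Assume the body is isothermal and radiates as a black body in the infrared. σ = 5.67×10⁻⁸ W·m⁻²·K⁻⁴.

d ≈ 1.13×10¹¹ m

For an isothermal black-emitting sphere, (1−a)S·πr² = σ·4πr²·T⁴ ⇒ S = 4σT⁴/(1−a).
S = 4·5.67×10⁻⁸·(279)⁴/0.520 = 2643 W/m².
Flux falls as S = L/(4πd²), so d = √(L/(4πS)) = √(4.26×10²⁶/(4π·2643)).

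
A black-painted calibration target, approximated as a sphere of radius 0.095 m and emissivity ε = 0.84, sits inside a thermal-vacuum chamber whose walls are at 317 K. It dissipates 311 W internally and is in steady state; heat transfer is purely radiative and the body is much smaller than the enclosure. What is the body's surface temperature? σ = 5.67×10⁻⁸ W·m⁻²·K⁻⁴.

T ≈ 510 K

For a small grey body in a large enclosure, net radiated power = εσA(T⁴ − T_w⁴).
Steady state: P = εσA(T⁴ − T_w⁴) with A = 4πr² = 0.1134 m².
T⁴ = P/(εσA) + T_w⁴ = 311/(0.84·5.67×10⁻⁸·0.1134) + (317)⁴
    = 5.758×10¹⁰ + 1.010×10¹⁰ = 6.767×10¹⁰ K⁴.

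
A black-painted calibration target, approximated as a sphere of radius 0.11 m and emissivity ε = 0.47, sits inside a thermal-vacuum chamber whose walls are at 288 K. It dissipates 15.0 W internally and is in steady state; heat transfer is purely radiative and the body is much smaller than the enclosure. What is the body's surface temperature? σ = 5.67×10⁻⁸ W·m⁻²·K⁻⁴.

T ≈ 321 K

For a small grey body in a large enclosure, net radiated power = εσA(T⁴ − T_w⁴).
Steady state: P = εσA(T⁴ − T_w⁴) with A = 4πr² = 0.1521 m².
T⁴ = P/(εσA) + T_w⁴ = 15.0/(0.47·5.67×10⁻⁸·0.1521) + (288)⁴
    = 3.702×10⁹ + 6.880×10⁹ = 1.058×10¹⁰ K⁴.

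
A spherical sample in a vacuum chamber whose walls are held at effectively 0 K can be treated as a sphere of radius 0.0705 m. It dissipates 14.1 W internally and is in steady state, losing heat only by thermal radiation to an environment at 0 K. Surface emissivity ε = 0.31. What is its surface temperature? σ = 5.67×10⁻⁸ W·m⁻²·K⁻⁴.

T ≈ 337 K

Steady state: internal power = radiated power, P = εσA T⁴.
Radiating area A = 4πr² = 0.06246 m².
T⁴ = P/(εσA) = 14.1/(0.31·5.67×10⁻⁸·0.06246) = 1.284×10¹⁰ K⁴.
T = (1.284×10¹⁰)^(1/4).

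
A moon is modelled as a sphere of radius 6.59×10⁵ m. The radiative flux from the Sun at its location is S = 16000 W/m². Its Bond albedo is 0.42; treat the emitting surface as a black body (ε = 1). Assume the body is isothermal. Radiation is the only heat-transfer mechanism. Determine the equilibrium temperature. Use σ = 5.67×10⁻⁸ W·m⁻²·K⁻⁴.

T ≈ 450 K

At equilibrium, absorbed power = emitted power.
Absorbing cross-section = πr² = 1.364×10¹² m²; emitting surface = 4πr² = 5.457×10¹² m² (ratio 4).
(1−a)S·A_cross = εσ·A_surf·T⁴  ⇒  T⁴ = (1−a)S/(4σ).
T⁴ = 0.580·16000/(4·5.67×10⁻⁸) = 4.092×10¹⁰ K⁴.
T = (4.092×10¹⁰)^(1/4).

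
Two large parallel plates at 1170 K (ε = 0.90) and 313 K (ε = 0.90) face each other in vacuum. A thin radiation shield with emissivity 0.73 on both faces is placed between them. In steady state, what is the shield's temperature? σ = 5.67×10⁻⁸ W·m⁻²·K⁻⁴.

In steady state the net flux on the hot side equals that on the cold side.
σ(T₁⁴−T_s⁴)/D₁ = σ(T_s⁴−T₂⁴)/D₂, with D₁ = 1/ε₁+1/ε_s−1 = 1.481, D₂ = 1/ε_s+1/ε₂−1 = 1.481.
Solve for T_s⁴: T_s⁴ = (D₂·T₁⁴ + D₁·T₂⁴)/(D₁+D₂) = 9.417×10¹¹ K⁴.

T_s ≈ 985 K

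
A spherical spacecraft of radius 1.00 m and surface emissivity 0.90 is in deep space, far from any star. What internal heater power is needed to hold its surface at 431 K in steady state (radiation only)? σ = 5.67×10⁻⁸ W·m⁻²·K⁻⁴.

P = εσ·4πr²·T⁴.
4πr² = 12.57 m²; T⁴ = 3.451×10¹⁰ K⁴.
P = 0.90·5.67×10⁻⁸·12.57·3.451×10¹⁰.

P ≈ 22100 W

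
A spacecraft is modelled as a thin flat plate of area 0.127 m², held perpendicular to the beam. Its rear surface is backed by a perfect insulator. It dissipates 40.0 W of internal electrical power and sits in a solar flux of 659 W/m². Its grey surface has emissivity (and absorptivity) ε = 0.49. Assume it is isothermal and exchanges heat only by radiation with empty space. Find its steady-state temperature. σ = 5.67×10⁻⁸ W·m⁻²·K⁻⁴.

T ≈ 389 K

At steady state, absorbed solar power + internal power = radiated power.
Absorbed: α·S·A_cross = 0.49·659·0.1270 = 41.01 W (cross-section A).
Total input = 41.01 + 40.0 = 81.01 W.
Radiated: εσ·A_surf·T⁴ with A_surf = A = 0.1270 m².
T⁴ = 81.01/(0.49·5.67×10⁻⁸·0.1270) = 2.296×10¹⁰ K⁴.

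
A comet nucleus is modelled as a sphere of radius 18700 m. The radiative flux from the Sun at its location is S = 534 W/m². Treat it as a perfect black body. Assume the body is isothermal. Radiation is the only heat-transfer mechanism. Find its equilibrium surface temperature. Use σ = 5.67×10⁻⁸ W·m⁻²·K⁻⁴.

T ≈ 220 K

At equilibrium, absorbed power = emitted power.
Absorbing cross-section = πr² = 1.099×10⁹ m²; emitting surface = 4πr² = 4.394×10⁹ m² (ratio 4).
S·A_cross = εσ·A_surf·T⁴  ⇒  T⁴ = S/(4σ).
T⁴ = 1.00·534/(4·5.67×10⁻⁸) = 2.354×10⁹ K⁴.
T = (2.354×10⁹)^(1/4).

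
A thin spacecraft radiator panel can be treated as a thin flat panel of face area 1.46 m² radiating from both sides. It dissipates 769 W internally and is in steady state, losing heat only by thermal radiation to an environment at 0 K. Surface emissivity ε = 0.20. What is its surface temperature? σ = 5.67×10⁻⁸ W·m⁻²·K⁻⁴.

T ≈ 390 K

Steady state: internal power = radiated power, P = εσA T⁴.
Radiating area A = 2·1.46 = 2.920 m².
T⁴ = P/(εσA) = 769/(0.20·5.67×10⁻⁸·2.920) = 2.322×10¹⁰ K⁴.
T = (2.322×10¹⁰)^(1/4).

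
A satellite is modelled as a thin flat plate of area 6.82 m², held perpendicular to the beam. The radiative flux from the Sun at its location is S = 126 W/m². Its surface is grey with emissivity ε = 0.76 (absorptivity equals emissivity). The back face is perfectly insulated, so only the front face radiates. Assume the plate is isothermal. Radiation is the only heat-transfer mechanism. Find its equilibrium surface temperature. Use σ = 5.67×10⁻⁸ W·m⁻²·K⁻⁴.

T ≈ 217 K

At equilibrium, absorbed power = emitted power.
Absorbing cross-section = A = 6.820 m²; emitting surface = A = 6.820 m² (ratio 1).
εS·A_cross = εσ·A_surf·T⁴  ⇒  T⁴ = S/(1σ)   (ε cancels).
T⁴ = 126/(1·5.67×10⁻⁸) = 2.222×10⁹ K⁴.
T = (2.222×10⁹)^(1/4).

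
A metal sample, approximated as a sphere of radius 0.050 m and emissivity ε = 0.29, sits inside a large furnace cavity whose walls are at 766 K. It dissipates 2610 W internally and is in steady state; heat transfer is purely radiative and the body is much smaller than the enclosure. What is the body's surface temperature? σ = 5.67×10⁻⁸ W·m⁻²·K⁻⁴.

For a small grey body in a large enclosure, net radiated power = εσA(T⁴ − T_w⁴).
Steady state: P = εσA(T⁴ − T_w⁴) with A = 4πr² = 0.03142 m².
T⁴ = P/(εσA) + T_w⁴ = 2610/(0.29·5.67×10⁻⁸·0.03142) + (766)⁴
    = 5.053×10¹² + 3.443×10¹¹ = 5.397×10¹² K⁴.

T ≈ 1520 K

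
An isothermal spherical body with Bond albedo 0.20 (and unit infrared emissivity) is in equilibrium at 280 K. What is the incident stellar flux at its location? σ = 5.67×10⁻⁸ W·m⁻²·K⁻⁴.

S ≈ 1740 W/m²

(1−a)S·πr² = σ·4πr²·T⁴ ⇒ S = 4σT⁴/(1−a).
S = 4·5.67×10⁻⁸·6.147×10⁹/0.800.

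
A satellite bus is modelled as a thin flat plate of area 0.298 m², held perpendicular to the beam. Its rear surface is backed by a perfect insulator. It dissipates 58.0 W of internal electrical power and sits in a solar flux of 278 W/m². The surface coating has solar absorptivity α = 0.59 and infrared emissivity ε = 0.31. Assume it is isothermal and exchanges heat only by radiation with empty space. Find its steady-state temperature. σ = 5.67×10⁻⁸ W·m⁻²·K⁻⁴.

T ≈ 378 K

At steady state, absorbed solar power + internal power = radiated power.
Absorbed: α·S·A_cross = 0.59·278·0.2980 = 48.88 W (cross-section A).
Total input = 48.88 + 58.0 = 106.9 W.
Radiated: εσ·A_surf·T⁴ with A_surf = A = 0.2980 m².
T⁴ = 106.9/(0.31·5.67×10⁻⁸·0.2980) = 2.040×10¹⁰ K⁴.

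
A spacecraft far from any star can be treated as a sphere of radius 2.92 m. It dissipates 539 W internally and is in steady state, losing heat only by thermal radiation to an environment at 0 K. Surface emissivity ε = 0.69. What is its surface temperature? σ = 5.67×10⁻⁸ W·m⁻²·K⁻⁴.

Steady state: internal power = radiated power, P = εσA T⁴.
Radiating area A = 4πr² = 107.1 m².
T⁴ = P/(εσA) = 539/(0.69·5.67×10⁻⁸·107.1) = 1.286×10⁸ K⁴.
T = (1.286×10⁸)^(1/4).

T ≈ 106 K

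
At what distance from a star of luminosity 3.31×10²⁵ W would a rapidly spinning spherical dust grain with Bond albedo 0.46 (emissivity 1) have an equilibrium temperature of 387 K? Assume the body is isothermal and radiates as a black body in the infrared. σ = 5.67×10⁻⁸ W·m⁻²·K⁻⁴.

For an isothermal black-emitting sphere, (1−a)S·πr² = σ·4πr²·T⁴ ⇒ S = 4σT⁴/(1−a).
S = 4·5.67×10⁻⁸·(387)⁴/0.540 = 9421 W/m².
Flux falls as S = L/(4πd²), so d = √(L/(4πS)) = √(3.31×10²⁵/(4π·9421)).

d ≈ 1.67×10¹⁰ m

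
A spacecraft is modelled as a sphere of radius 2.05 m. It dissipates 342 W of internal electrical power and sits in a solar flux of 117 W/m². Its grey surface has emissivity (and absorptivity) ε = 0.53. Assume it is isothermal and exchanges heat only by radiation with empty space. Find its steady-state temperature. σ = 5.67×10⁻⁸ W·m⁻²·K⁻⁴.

At steady state, absorbed solar power + internal power = radiated power.
Absorbed: α·S·A_cross = 0.53·117·13.20 = 818.7 W (cross-section πr²).
Total input = 818.7 + 342 = 1161 W.
Radiated: εσ·A_surf·T⁴ with A_surf = 4πr² = 52.81 m².
T⁴ = 1161/(0.53·5.67×10⁻⁸·52.81) = 7.314×10⁸ K⁴.

T ≈ 164 K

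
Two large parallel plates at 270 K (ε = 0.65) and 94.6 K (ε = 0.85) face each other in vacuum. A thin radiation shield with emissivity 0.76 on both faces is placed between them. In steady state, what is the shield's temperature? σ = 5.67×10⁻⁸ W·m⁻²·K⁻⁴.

T_s ≈ 222 K

In steady state the net flux on the hot side equals that on the cold side.
σ(T₁⁴−T_s⁴)/D₁ = σ(T_s⁴−T₂⁴)/D₂, with D₁ = 1/ε₁+1/ε_s−1 = 1.854, D₂ = 1/ε_s+1/ε₂−1 = 1.492.
Solve for T_s⁴: T_s⁴ = (D₂·T₁⁴ + D₁·T₂⁴)/(D₁+D₂) = 2.414×10⁹ K⁴.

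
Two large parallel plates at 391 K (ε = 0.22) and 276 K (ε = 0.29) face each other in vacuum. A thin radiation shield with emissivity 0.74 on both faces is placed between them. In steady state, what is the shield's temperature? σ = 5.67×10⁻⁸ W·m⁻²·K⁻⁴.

T_s ≈ 341 K

In steady state the net flux on the hot side equals that on the cold side.
σ(T₁⁴−T_s⁴)/D₁ = σ(T_s⁴−T₂⁴)/D₂, with D₁ = 1/ε₁+1/ε_s−1 = 4.897, D₂ = 1/ε_s+1/ε₂−1 = 3.800.
Solve for T_s⁴: T_s⁴ = (D₂·T₁⁴ + D₁·T₂⁴)/(D₁+D₂) = 1.348×10¹⁰ K⁴.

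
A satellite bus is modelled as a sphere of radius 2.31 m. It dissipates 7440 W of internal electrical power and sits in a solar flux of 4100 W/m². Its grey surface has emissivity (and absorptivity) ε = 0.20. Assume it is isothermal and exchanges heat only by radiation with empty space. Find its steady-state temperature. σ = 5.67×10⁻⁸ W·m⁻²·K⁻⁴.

T ≈ 409 K

At steady state, absorbed solar power + internal power = radiated power.
Absorbed: α·S·A_cross = 0.20·4100·16.76 = 13750 W (cross-section πr²).
Total input = 13750 + 7440 = 21190 W.
Radiated: εσ·A_surf·T⁴ with A_surf = 4πr² = 67.06 m².
T⁴ = 21190/(0.20·5.67×10⁻⁸·67.06) = 2.786×10¹⁰ K⁴.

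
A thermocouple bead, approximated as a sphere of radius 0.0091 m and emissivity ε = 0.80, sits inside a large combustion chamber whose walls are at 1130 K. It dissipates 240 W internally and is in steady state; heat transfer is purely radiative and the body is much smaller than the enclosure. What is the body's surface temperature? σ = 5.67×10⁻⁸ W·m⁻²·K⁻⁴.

T ≈ 1610 K

For a small grey body in a large enclosure, net radiated power = εσA(T⁴ − T_w⁴).
Steady state: P = εσA(T⁴ − T_w⁴) with A = 4πr² = 0.001041 m².
T⁴ = P/(εσA) + T_w⁴ = 240/(0.80·5.67×10⁻⁸·0.001041) + (1130)⁴
    = 5.084×10¹² + 1.630×10¹² = 6.715×10¹² K⁴.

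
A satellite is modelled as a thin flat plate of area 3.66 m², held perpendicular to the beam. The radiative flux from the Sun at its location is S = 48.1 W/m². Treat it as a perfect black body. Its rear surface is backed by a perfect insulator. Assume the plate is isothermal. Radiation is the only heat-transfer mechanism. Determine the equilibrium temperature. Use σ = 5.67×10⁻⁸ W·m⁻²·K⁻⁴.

T ≈ 171 K

At equilibrium, absorbed power = emitted power.
Absorbing cross-section = A = 3.660 m²; emitting surface = A = 3.660 m² (ratio 1).
S·A_cross = εσ·A_surf·T⁴  ⇒  T⁴ = S/(1σ).
T⁴ = 1.00·48.1/(1·5.67×10⁻⁸) = 8.483×10⁸ K⁴.
T = (8.483×10⁸)^(1/4).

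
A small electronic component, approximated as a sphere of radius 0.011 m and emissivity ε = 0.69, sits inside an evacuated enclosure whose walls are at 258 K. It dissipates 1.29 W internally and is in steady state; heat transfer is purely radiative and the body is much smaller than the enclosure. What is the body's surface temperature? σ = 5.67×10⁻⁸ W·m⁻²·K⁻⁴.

For a small grey body in a large enclosure, net radiated power = εσA(T⁴ − T_w⁴).
Steady state: P = εσA(T⁴ − T_w⁴) with A = 4πr² = 0.001521 m².
T⁴ = P/(εσA) + T_w⁴ = 1.29/(0.69·5.67×10⁻⁸·0.001521) + (258)⁴
    = 2.169×10¹⁰ + 4.431×10⁹ = 2.612×10¹⁰ K⁴.

T ≈ 402 K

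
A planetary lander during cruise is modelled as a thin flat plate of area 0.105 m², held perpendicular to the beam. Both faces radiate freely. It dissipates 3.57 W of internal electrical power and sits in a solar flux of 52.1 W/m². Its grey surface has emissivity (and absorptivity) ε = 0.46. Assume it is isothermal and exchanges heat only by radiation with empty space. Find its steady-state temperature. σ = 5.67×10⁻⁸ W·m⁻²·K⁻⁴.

At steady state, absorbed solar power + internal power = radiated power.
Absorbed: α·S·A_cross = 0.46·52.1·0.1050 = 2.516 W (cross-section A).
Total input = 2.516 + 3.57 = 6.086 W.
Radiated: εσ·A_surf·T⁴ with A_surf = 2A = 0.2100 m².
T⁴ = 6.086/(0.46·5.67×10⁻⁸·0.2100) = 1.111×10⁹ K⁴.

T ≈ 183 K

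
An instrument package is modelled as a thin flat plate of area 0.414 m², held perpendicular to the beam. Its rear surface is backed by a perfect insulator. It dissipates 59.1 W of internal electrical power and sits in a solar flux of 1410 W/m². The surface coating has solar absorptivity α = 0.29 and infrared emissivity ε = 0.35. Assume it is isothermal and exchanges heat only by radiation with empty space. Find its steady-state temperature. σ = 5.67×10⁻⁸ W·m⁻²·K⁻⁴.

T ≈ 408 K

At steady state, absorbed solar power + internal power = radiated power.
Absorbed: α·S·A_cross = 0.29·1410·0.4140 = 169.3 W (cross-section A).
Total input = 169.3 + 59.1 = 228.4 W.
Radiated: εσ·A_surf·T⁴ with A_surf = A = 0.4140 m².
T⁴ = 228.4/(0.35·5.67×10⁻⁸·0.4140) = 2.780×10¹⁰ K⁴.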